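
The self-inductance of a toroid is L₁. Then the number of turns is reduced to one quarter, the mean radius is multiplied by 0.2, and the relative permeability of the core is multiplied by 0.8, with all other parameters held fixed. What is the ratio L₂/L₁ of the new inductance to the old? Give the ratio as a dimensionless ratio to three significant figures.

L₂/L₁ = 0.250

For a toroid, L ∝ μᵣN²A/R.
L₂/L₁ = (0.25)^2 × (0.2)^-1 × (0.8) = 0.250.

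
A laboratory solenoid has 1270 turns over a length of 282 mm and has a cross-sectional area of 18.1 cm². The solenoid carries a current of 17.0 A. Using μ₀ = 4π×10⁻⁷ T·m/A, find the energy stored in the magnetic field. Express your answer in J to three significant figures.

U ≈ 1.88 J

A = 18.1 cm² = 1.810×10^-3 m².
L = μ₀N²A/ℓ = (4π×10⁻⁷)(1270)²(1.810×10^-3)/(0.282) = 1.301×10^-2 H.
U = ½LI² = ½(1.301×10^-2)(17.0)² = 1.88 J.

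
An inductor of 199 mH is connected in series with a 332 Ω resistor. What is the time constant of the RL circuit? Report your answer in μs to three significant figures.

τ ≈ 599 μs

τ = L/R = (0.199 H)/(332 Ω) = 5.994×10^-4 s.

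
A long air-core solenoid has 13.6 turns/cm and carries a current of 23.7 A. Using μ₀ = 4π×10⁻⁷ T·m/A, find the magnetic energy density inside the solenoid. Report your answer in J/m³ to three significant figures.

B = μ₀nI = (4π×10⁻⁷)(1.360×10^3)(23.7) = 4.050×10^-2 T.
u = B²/(2μ₀) = (4.050×10^-2)²/(2×4π×10⁻⁷) = 652.8 J/m³.

u ≈ 653 J/m³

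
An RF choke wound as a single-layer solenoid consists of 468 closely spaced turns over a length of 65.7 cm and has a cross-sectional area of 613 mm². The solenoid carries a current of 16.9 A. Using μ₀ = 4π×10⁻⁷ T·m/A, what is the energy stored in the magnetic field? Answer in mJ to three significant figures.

A = 613 mm² = 6.130×10^-4 m².
L = μ₀N²A/ℓ = (4π×10⁻⁷)(468)²(6.130×10^-4)/(0.657) = 2.568×10^-4 H.
U = ½LI² = ½(2.568×10^-4)(16.9)² = 3.667×10^-2 J.

U ≈ 36.7 mJ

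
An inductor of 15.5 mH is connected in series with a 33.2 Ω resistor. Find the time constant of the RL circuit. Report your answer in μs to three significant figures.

τ = L/R = (1.550×10^-2 H)/(33.2 Ω) = 4.669×10^-4 s.

τ ≈ 467 μs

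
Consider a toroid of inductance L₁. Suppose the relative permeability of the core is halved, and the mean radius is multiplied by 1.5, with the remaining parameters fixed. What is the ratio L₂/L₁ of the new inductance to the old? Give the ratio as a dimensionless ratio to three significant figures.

For a toroid, L ∝ μᵣN²A/R.
L₂/L₁ = (0.5) × (1.5)^-1 = 0.333.

L₂/L₁ = 0.333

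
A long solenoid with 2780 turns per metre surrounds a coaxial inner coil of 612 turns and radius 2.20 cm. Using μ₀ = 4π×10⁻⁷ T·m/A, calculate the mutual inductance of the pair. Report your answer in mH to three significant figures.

M ≈ 3.25 mH

The outer solenoid produces a uniform field B₁ = μ₀n₁I₁ across the inner coil,
so the flux linkage is N₂Φ = N₂B₁A₂ = μ₀n₁N₂A₂·I₁, giving M = μ₀n₁N₂A₂.
A₂ = πr² = π(2.200×10^-2 m)² = 1.521×10^-3 m².
M = (4π×10⁻⁷)(2780)(612)(1.521×10^-3) = 3.251×10^-3 H.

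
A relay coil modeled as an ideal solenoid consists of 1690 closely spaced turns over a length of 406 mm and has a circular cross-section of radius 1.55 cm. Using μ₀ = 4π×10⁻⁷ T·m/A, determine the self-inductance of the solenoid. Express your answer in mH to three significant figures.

A = πr² = π(1.550×10^-2 m)² = 7.548×10^-4 m².
For a long solenoid, L = μ₀N²A/ℓ.
L = (4π×10⁻⁷)(1690)²(7.548×10^-4)/(0.406 m) = 6.672×10^-3 H.

L ≈ 6.67 mH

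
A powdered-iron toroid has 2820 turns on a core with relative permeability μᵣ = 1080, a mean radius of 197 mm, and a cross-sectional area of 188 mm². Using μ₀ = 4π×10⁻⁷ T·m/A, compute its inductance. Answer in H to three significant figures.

L ≈ 1.64 H

For a thin toroid, L = μ₀μᵣN²A/(2πR).
L = (4π×10⁻⁷)(1080)(2820)²(1.880×10^-4) / (2π×0.197 m) = 1.639 H.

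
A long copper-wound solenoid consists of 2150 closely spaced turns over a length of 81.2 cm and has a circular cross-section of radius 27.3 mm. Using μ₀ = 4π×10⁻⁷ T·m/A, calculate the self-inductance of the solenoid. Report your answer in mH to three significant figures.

A = πr² = π(2.730×10^-2 m)² = 2.341×10^-3 m².
For a long solenoid, L = μ₀N²A/ℓ.
L = (4π×10⁻⁷)(2150)²(2.341×10^-3)/(0.812 m) = 1.67497×10^-2 H.

L ≈ 16.7 mH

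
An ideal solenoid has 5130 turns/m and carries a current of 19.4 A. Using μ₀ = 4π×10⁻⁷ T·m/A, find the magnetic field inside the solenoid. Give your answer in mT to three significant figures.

Inside a long solenoid, B = μ₀nI.
B = (4π×10⁻⁷)(5.130×10^3 m⁻¹)(19.4 A) = 0.1251 T.

B ≈ 125 mT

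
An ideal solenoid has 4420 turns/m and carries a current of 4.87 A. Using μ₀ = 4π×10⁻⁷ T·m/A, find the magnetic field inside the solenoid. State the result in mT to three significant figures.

Inside a long solenoid, B = μ₀nI.
B = (4π×10⁻⁷)(4.420×10^3 m⁻¹)(4.87 A) = 2.70496×10^-2 T.

B ≈ 27.0 mT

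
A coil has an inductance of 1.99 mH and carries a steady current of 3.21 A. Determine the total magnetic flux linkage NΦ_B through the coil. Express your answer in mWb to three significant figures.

NΦ_B ≈ 6.39 mWb

From L = NΦ_B/I, the flux linkage is NΦ_B = LI.
NΦ_B = (1.990×10^-3 H)(3.21 A) = 6.388×10^-3 Wb.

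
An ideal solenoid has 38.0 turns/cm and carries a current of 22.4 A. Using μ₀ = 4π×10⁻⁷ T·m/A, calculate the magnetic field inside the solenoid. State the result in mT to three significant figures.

Inside a long solenoid, B = μ₀nI.
B = (4π×10⁻⁷)(3.800×10^3 m⁻¹)(22.4 A) = 0.107 T.

B ≈ 107 mT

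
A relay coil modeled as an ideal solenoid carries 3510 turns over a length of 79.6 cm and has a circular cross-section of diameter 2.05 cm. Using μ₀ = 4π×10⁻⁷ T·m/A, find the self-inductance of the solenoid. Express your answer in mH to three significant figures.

A = π(d/2)² = π(1.025×10^-2 m)² = 3.301×10^-4 m².
For a long solenoid, L = μ₀N²A/ℓ.
L = (4π×10⁻⁷)(3510)²(3.301×10^-4)/(0.796 m) = 6.420×10^-3 H.

L ≈ 6.42 mH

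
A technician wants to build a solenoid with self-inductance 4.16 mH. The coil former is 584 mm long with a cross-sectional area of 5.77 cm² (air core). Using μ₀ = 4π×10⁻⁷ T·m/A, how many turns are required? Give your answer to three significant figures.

N ≈ 1830 turns

A = 5.77 cm² = 5.770×10^-4 m².
From L = μ₀N²A/ℓ, N = √(Lℓ / (μ₀A)).
N = √[(4.160×10^-3)(0.584) / ((4π×10⁻⁷)×5.770×10^-4)] = √(3.351×10^6) ≈ 1830.5.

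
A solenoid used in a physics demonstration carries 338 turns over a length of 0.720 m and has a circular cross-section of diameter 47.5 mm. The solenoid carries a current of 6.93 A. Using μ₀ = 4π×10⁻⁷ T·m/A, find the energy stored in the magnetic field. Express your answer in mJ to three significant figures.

U ≈ 8.48 mJ

A = π(d/2)² = π(2.375×10^-2 m)² = 1.772×10^-3 m².
L = μ₀N²A/ℓ = (4π×10⁻⁷)(338)²(1.772×10^-3)/(0.72) = 3.533×10^-4 H.
U = ½LI² = ½(3.533×10^-4)(6.93)² = 8.484×10^-3 J.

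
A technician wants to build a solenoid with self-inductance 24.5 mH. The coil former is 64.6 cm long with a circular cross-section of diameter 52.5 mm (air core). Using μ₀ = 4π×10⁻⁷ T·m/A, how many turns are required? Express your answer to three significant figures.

N ≈ 2410 turns

A = π(d/2)² = π(2.625×10^-2 m)² = 2.1648×10^-3 m².
From L = μ₀N²A/ℓ, N = √(Lℓ / (μ₀A)).
N = √[(2.450×10^-2)(0.646) / ((4π×10⁻⁷)×2.1648×10^-3)] = √(5.818×10^6) ≈ 2412.1.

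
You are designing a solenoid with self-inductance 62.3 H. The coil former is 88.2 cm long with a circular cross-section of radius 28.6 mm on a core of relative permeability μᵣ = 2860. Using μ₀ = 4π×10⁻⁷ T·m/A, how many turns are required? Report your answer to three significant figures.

N ≈ 2440 turns

A = πr² = π(2.860×10^-2 m)² = 2.570×10^-3 m².
From L = μ₀μᵣN²A/ℓ, N = √(Lℓ / (μ₀μᵣA)).
N = √[(62.3)(0.882) / ((4π×10⁻⁷)(2860)×2.570×10^-3)] = √(5.950×10^6) ≈ 2439.2.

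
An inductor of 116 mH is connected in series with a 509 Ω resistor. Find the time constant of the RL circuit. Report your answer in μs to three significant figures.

τ ≈ 228 μs

τ = L/R = (0.116 H)/(509 Ω) = 2.279×10^-4 s.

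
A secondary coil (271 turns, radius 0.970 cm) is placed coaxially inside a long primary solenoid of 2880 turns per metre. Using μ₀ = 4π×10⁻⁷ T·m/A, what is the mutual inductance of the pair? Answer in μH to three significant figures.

The outer solenoid produces a uniform field B₁ = μ₀n₁I₁ across the inner coil,
so the flux linkage is N₂Φ = N₂B₁A₂ = μ₀n₁N₂A₂·I₁, giving M = μ₀n₁N₂A₂.
A₂ = πr² = π(9.700×10^-3 m)² = 2.956×10^-4 m².
M = (4π×10⁻⁷)(2880)(271)(2.956×10^-4) = 2.899×10^-4 H.

M ≈ 290 μH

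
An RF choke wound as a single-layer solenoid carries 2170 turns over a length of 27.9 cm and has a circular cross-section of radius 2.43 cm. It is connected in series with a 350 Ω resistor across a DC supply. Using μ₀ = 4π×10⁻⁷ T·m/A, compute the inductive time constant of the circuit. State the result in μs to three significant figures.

A = πr² = π(2.430×10^-2 m)² = 1.855×10^-3 m².
L = μ₀N²A/ℓ = (4π×10⁻⁷)(2170)²(1.855×10^-3)/(0.279) = 3.934×10^-2 H.
τ = L/R = (3.934×10^-2)/(350) = 1.124×10^-4 s.

τ ≈ 112 μs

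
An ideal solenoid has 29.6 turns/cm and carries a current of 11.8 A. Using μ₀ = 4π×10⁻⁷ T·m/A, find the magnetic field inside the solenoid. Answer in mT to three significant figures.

Inside a long solenoid, B = μ₀nI.
B = (4π×10⁻⁷)(2.960×10^3 m⁻¹)(11.8 A) = 4.389×10^-2 T.

B ≈ 43.9 mT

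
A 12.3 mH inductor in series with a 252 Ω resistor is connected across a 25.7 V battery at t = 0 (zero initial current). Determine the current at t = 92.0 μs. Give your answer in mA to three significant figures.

τ = L/R = 1.230×10^-2/252 = 4.881×10^-5 s; final current I_∞ = ε/R = 25.7/252 = 0.102 A.
I(t) = I_∞(1 − e^(−t/τ)) with t/τ = 1.885.
I = (0.102)(1 − e^(−1.885)) = 8.650×10^-2 A.

I ≈ 86.5 mA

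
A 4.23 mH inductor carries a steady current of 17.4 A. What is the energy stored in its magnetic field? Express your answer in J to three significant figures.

U ≈ 0.640 J

Stored magnetic energy: U = ½LI².
U = ½(4.230×10^-3 H)(17.4 A)² = 0.6403 J.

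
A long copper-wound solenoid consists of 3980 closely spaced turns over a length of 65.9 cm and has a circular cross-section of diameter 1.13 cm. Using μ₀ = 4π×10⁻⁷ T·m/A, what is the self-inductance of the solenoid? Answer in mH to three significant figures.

L ≈ 3.03 mH

A = π(d/2)² = π(5.650×10^-3 m)² = 1.003×10^-4 m².
For a long solenoid, L = μ₀N²A/ℓ.
L = (4π×10⁻⁷)(3980)²(1.003×10^-4)/(0.659 m) = 3.029×10^-3 H.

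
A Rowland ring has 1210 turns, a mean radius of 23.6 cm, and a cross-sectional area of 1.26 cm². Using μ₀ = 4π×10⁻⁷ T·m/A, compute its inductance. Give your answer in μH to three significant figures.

L ≈ 156 μH

For a thin toroid, L = μ₀N²A/(2πR).
L = (4π×10⁻⁷)(1210)²(1.260×10^-4) / (2π×0.236 m) = 1.563×10^-4 H.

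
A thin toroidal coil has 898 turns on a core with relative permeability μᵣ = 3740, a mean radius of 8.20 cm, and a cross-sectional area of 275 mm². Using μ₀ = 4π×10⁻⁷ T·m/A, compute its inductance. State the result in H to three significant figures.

For a thin toroid, L = μ₀μᵣN²A/(2πR).
L = (4π×10⁻⁷)(3740)(898)²(2.750×10^-4) / (2π×8.200×10^-2 m) = 2.023 H.

L ≈ 2.02 H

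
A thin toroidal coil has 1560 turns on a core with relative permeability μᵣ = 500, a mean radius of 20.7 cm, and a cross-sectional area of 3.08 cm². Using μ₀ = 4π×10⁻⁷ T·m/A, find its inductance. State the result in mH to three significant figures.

For a thin toroid, L = μ₀μᵣN²A/(2πR).
L = (4π×10⁻⁷)(500)(1560)²(3.080×10^-4) / (2π×0.207 m) = 0.3621 H.

L ≈ 362 mH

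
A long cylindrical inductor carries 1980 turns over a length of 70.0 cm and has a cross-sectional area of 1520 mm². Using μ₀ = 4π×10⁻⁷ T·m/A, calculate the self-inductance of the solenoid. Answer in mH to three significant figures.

L ≈ 10.7 mH

A = 1520 mm² = 1.520×10^-3 m².
For a long solenoid, L = μ₀N²A/ℓ.
L = (4π×10⁻⁷)(1980)²(1.520×10^-3)/(0.7 m) = 1.070×10^-2 H.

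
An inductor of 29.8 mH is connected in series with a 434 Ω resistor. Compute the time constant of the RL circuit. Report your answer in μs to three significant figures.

τ = L/R = (2.980×10^-2 H)/(434 Ω) = 6.866×10^-5 s.

τ ≈ 68.7 μs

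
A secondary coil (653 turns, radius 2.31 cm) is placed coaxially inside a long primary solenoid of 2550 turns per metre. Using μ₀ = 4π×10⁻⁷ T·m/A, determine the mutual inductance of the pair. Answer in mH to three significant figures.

M ≈ 3.51 mH

The outer solenoid produces a uniform field B₁ = μ₀n₁I₁ across the inner coil,
so the flux linkage is N₂Φ = N₂B₁A₂ = μ₀n₁N₂A₂·I₁, giving M = μ₀n₁N₂A₂.
A₂ = πr² = π(2.310×10^-2 m)² = 1.676×10^-3 m².
M = (4π×10⁻⁷)(2550)(653)(1.676×10^-3) = 3.508×10^-3 H.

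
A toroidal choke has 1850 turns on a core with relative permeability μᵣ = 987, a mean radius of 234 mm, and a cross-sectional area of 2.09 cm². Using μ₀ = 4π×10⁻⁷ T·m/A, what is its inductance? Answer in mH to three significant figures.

L ≈ 603 mH

For a thin toroid, L = μ₀μᵣN²A/(2πR).
L = (4π×10⁻⁷)(987)(1850)²(2.090×10^-4) / (2π×0.234 m) = 0.6034 H.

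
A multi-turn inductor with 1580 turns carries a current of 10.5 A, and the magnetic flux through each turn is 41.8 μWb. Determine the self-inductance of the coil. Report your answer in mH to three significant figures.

Self-inductance is defined by L = NΦ_B/I (flux linkage over current).
L = (1580)(4.180×10^-5 Wb)/(10.5 A) = 6.290×10^-3 H.

L ≈ 6.29 mH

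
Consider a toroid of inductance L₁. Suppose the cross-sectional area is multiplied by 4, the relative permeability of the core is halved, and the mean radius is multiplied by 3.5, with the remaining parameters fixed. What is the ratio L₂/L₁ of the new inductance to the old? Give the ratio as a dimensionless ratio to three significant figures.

L₂/L₁ = 0.571

For a toroid, L ∝ μᵣN²A/R.
L₂/L₁ = (4) × (0.5) × (3.5)^-1 = 0.571.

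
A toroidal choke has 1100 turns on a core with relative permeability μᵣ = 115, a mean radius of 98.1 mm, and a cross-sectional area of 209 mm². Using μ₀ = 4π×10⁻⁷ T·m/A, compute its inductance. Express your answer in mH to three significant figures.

L ≈ 59.3 mH

For a thin toroid, L = μ₀μᵣN²A/(2πR).
L = (4π×10⁻⁷)(115)(1100)²(2.090×10^-4) / (2π×9.810×10^-2 m) = 5.929×10^-2 H.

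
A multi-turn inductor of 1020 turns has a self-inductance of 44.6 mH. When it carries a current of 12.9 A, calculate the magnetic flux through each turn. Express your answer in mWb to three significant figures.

From L = NΦ_B/I, the flux per turn is Φ_B = LI/N.
Φ_B = (4.460×10^-2 H)(12.9 A)/1020 = 5.641×10^-4 Wb.

Φ_B ≈ 0.564 mWb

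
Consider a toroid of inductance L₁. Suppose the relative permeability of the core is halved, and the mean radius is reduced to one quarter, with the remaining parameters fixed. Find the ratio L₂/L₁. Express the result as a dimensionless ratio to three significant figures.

For a toroid, L ∝ μᵣN²A/R.
L₂/L₁ = (0.5) × (0.25)^-1 = 2.00.

L₂/L₁ = 2.00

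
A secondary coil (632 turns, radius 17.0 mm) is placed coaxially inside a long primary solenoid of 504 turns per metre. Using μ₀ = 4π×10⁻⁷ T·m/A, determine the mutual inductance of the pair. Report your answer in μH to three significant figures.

M ≈ 363 μH

The outer solenoid produces a uniform field B₁ = μ₀n₁I₁ across the inner coil,
so the flux linkage is N₂Φ = N₂B₁A₂ = μ₀n₁N₂A₂·I₁, giving M = μ₀n₁N₂A₂.
A₂ = πr² = π(1.700×10^-2 m)² = 9.079×10^-4 m².
M = (4π×10⁻⁷)(504)(632)(9.079×10^-4) = 3.634×10^-4 H.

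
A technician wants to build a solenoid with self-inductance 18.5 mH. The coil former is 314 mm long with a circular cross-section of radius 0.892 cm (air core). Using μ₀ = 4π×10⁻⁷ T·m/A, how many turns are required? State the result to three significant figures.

N ≈ 4300 turns

A = πr² = π(8.920×10^-3 m)² = 2.500×10^-4 m².
From L = μ₀N²A/ℓ, N = √(Lℓ / (μ₀A)).
N = √[(1.850×10^-2)(0.314) / ((4π×10⁻⁷)×2.500×10^-4)] = √(1.849×10^7) ≈ 4300.4.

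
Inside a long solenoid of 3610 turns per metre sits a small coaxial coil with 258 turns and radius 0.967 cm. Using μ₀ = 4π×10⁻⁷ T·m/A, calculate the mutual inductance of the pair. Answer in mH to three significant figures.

M ≈ 0.344 mH

The outer solenoid produces a uniform field B₁ = μ₀n₁I₁ across the inner coil,
so the flux linkage is N₂Φ = N₂B₁A₂ = μ₀n₁N₂A₂·I₁, giving M = μ₀n₁N₂A₂.
A₂ = πr² = π(9.670×10^-3 m)² = 2.938×10^-4 m².
M = (4π×10⁻⁷)(3610)(258)(2.938×10^-4) = 3.438×10^-4 H.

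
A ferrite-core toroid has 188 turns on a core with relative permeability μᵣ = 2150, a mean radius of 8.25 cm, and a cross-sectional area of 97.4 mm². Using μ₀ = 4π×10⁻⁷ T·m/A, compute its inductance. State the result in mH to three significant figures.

For a thin toroid, L = μ₀μᵣN²A/(2πR).
L = (4π×10⁻⁷)(2150)(188)²(9.740×10^-5) / (2π×8.250×10^-2 m) = 1.794×10^-2 H.

L ≈ 17.9 mH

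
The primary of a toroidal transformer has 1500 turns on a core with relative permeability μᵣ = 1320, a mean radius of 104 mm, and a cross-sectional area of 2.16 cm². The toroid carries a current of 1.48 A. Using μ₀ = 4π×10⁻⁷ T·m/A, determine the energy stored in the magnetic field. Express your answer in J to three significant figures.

U ≈ 1.35 J

L = μ₀μᵣN²A/(2πR) = (4π×10⁻⁷)(1320)(1500)²(2.160×10^-4)/(2π×0.104) = 1.234 H.
U = ½LI² = ½(1.234)(1.48)² = 1.351 J.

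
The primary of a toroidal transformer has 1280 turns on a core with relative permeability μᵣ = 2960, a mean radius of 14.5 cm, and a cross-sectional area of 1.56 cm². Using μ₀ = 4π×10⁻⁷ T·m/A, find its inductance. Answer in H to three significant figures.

For a thin toroid, L = μ₀μᵣN²A/(2πR).
L = (4π×10⁻⁷)(2960)(1280)²(1.560×10^-4) / (2π×0.145 m) = 1.044 H.

L ≈ 1.04 H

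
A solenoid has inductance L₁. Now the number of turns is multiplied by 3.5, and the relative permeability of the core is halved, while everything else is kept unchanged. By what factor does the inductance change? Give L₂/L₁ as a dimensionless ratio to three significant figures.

For a solenoid, L ∝ μᵣN²A/ℓ.
L₂/L₁ = (3.5)^2 × (0.5) = 6.13.

L₂/L₁ = 6.13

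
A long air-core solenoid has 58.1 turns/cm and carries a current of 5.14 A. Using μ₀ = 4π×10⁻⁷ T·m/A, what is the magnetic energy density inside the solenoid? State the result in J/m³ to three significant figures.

B = μ₀nI = (4π×10⁻⁷)(5.810×10^3)(5.14) = 3.753×10^-2 T.
u = B²/(2μ₀) = (3.753×10^-2)²/(2×4π×10⁻⁷) = 560.3 J/m³.

u ≈ 560 J/m³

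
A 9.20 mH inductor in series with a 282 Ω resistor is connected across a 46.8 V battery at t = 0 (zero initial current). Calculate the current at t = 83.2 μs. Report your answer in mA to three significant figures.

τ = L/R = 9.200×10^-3/282 = 3.262×10^-5 s; final current I_∞ = ε/R = 46.8/282 = 0.166 A.
I(t) = I_∞(1 − e^(−t/τ)) with t/τ = 2.550.
I = (0.166)(1 − e^(−2.550)) = 0.153 A.

I ≈ 153 mA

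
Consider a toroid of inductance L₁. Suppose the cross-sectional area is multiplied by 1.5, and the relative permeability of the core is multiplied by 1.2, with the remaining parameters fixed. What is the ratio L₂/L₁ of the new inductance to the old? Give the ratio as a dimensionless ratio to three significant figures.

For a toroid, L ∝ μᵣN²A/R.
L₂/L₁ = (1.5) × (1.2) = 1.80.

L₂/L₁ = 1.80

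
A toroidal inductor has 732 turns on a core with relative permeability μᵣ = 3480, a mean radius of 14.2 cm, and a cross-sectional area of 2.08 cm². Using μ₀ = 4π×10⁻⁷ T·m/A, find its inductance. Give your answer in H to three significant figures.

For a thin toroid, L = μ₀μᵣN²A/(2πR).
L = (4π×10⁻⁷)(3480)(732)²(2.080×10^-4) / (2π×0.142 m) = 0.5463 H.

L ≈ 0.546 H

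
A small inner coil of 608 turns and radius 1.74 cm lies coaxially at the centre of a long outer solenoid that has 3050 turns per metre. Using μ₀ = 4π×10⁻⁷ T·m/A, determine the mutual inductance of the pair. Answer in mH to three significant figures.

M ≈ 2.22 mH

The outer solenoid produces a uniform field B₁ = μ₀n₁I₁ across the inner coil,
so the flux linkage is N₂Φ = N₂B₁A₂ = μ₀n₁N₂A₂·I₁, giving M = μ₀n₁N₂A₂.
A₂ = πr² = π(1.740×10^-2 m)² = 9.511×10^-4 m².
M = (4π×10⁻⁷)(3050)(608)(9.511×10^-4) = 2.216×10^-3 H.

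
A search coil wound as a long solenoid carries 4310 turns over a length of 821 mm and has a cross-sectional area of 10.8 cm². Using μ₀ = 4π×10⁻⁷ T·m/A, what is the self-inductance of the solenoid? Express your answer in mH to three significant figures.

L ≈ 30.7 mH

A = 10.8 cm² = 1.080×10^-3 m².
For a long solenoid, L = μ₀N²A/ℓ.
L = (4π×10⁻⁷)(4310)²(1.080×10^-3)/(0.821 m) = 3.071×10^-2 H.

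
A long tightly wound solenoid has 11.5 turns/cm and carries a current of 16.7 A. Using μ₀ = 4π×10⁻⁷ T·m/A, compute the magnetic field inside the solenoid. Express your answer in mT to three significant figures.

B ≈ 24.1 mT

Inside a long solenoid, B = μ₀nI.
B = (4π×10⁻⁷)(1.150×10^3 m⁻¹)(16.7 A) = 2.413×10^-2 T.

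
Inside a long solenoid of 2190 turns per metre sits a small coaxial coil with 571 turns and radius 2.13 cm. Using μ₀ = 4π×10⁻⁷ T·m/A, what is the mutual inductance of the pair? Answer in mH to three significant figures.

M ≈ 2.24 mH

The outer solenoid produces a uniform field B₁ = μ₀n₁I₁ across the inner coil,
so the flux linkage is N₂Φ = N₂B₁A₂ = μ₀n₁N₂A₂·I₁, giving M = μ₀n₁N₂A₂.
A₂ = πr² = π(2.130×10^-2 m)² = 1.425×10^-3 m².
M = (4π×10⁻⁷)(2190)(571)(1.425×10^-3) = 2.240×10^-3 H.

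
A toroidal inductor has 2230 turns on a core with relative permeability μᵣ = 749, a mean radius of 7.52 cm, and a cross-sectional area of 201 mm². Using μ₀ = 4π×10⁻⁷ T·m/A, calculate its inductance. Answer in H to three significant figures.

For a thin toroid, L = μ₀μᵣN²A/(2πR).
L = (4π×10⁻⁷)(749)(2230)²(2.010×10^-4) / (2π×7.520×10^-2 m) = 1.991 H.

L ≈ 1.99 H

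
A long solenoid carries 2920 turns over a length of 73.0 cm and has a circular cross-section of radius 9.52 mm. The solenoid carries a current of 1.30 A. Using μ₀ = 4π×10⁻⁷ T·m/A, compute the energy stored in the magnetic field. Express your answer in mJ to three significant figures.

A = πr² = π(9.520×10^-3 m)² = 2.847×10^-4 m².
L = μ₀N²A/ℓ = (4π×10⁻⁷)(2920)²(2.847×10^-4)/(0.73) = 4.179×10^-3 H.
U = ½LI² = ½(4.179×10^-3)(1.30)² = 3.531×10^-3 J.

U ≈ 3.53 mJ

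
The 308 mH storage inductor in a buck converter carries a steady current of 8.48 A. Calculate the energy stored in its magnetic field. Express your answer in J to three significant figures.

Stored magnetic energy: U = ½LI².
U = ½(0.308 H)(8.48 A)² = 11.07 J.

U ≈ 11.1 J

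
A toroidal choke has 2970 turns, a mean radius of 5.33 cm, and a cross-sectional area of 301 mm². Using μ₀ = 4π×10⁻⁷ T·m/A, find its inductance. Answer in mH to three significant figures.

For a thin toroid, L = μ₀N²A/(2πR).
L = (4π×10⁻⁷)(2970)²(3.010×10^-4) / (2π×5.330×10^-2 m) = 9.963×10^-3 H.

L ≈ 9.96 mH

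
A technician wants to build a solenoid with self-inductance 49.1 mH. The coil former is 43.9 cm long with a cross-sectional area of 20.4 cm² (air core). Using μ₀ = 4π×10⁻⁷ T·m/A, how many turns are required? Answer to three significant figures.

N ≈ 2900 turns

A = 20.4 cm² = 2.040×10^-3 m².
From L = μ₀N²A/ℓ, N = √(Lℓ / (μ₀A)).
N = √[(4.910×10^-2)(0.439) / ((4π×10⁻⁷)×2.040×10^-3)] = √(8.408×10^6) ≈ 2899.7.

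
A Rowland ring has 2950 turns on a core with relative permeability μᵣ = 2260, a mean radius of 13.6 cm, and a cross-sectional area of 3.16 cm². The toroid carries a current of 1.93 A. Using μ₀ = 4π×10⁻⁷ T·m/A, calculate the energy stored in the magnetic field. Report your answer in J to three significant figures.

U ≈ 17.0 J

L = μ₀μᵣN²A/(2πR) = (4π×10⁻⁷)(2260)(2950)²(3.160×10^-4)/(2π×0.136) = 9.14 H.
U = ½LI² = ½(9.14)(1.93)² = 17.02 J.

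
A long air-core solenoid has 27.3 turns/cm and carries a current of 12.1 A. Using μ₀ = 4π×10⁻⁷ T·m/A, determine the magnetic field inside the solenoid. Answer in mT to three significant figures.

Inside a long solenoid, B = μ₀nI.
B = (4π×10⁻⁷)(2.730×10^3 m⁻¹)(12.1 A) = 4.151×10^-2 T.

B ≈ 41.5 mT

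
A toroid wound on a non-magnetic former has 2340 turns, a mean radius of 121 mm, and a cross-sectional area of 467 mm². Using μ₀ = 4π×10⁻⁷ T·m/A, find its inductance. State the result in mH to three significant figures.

For a thin toroid, L = μ₀N²A/(2πR).
L = (4π×10⁻⁷)(2340)²(4.670×10^-4) / (2π×0.121 m) = 4.227×10^-3 H.

L ≈ 4.23 mH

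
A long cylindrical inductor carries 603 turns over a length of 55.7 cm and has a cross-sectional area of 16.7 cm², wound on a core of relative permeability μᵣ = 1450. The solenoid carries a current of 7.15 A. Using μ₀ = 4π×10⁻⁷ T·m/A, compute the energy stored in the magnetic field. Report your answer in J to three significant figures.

U ≈ 50.8 J

A = 16.7 cm² = 1.670×10^-3 m².
L = μ₀μᵣN²A/ℓ = (4π×10⁻⁷)(1450)(603)²(1.670×10^-3)/(0.557) = 1.986 H.
U = ½LI² = ½(1.986)(7.15)² = 50.78 J.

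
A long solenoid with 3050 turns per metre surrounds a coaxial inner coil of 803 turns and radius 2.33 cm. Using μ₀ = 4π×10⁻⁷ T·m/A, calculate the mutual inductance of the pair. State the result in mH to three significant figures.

M ≈ 5.25 mH

The outer solenoid produces a uniform field B₁ = μ₀n₁I₁ across the inner coil,
so the flux linkage is N₂Φ = N₂B₁A₂ = μ₀n₁N₂A₂·I₁, giving M = μ₀n₁N₂A₂.
A₂ = πr² = π(2.330×10^-2 m)² = 1.706×10^-3 m².
M = (4π×10⁻⁷)(3050)(803)(1.706×10^-3) = 5.249×10^-3 H.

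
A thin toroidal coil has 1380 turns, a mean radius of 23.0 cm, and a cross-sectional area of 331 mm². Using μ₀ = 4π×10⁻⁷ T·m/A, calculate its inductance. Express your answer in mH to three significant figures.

For a thin toroid, L = μ₀N²A/(2πR).
L = (4π×10⁻⁷)(1380)²(3.310×10^-4) / (2π×0.23 m) = 5.481×10^-4 H.

L ≈ 0.548 mH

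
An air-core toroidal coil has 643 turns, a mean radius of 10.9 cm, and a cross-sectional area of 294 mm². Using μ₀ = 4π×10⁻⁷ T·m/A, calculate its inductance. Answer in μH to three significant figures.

L ≈ 223 μH

For a thin toroid, L = μ₀N²A/(2πR).
L = (4π×10⁻⁷)(643)²(2.940×10^-4) / (2π×0.109 m) = 2.230×10^-4 H.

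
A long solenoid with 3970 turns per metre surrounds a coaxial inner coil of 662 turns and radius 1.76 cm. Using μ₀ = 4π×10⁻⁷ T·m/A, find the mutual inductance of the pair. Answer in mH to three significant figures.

The outer solenoid produces a uniform field B₁ = μ₀n₁I₁ across the inner coil,
so the flux linkage is N₂Φ = N₂B₁A₂ = μ₀n₁N₂A₂·I₁, giving M = μ₀n₁N₂A₂.
A₂ = πr² = π(1.760×10^-2 m)² = 9.731×10^-4 m².
M = (4π×10⁻⁷)(3970)(662)(9.731×10^-4) = 3.214×10^-3 H.

M ≈ 3.21 mH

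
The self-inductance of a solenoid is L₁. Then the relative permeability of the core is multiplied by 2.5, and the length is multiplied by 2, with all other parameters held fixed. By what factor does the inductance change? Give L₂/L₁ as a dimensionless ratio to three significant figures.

L₂/L₁ = 1.25

For a solenoid, L ∝ μᵣN²A/ℓ.
L₂/L₁ = (2.5) × (2)^-1 = 1.25.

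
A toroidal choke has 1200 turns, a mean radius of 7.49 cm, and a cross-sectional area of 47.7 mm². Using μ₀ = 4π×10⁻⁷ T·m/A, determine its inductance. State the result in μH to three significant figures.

L ≈ 183 μH

For a thin toroid, L = μ₀N²A/(2πR).
L = (4π×10⁻⁷)(1200)²(4.770×10^-5) / (2π×7.490×10^-2 m) = 1.834×10^-4 H.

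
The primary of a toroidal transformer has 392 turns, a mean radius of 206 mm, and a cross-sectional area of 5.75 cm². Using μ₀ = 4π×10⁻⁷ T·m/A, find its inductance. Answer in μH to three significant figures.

For a thin toroid, L = μ₀N²A/(2πR).
L = (4π×10⁻⁷)(392)²(5.750×10^-4) / (2π×0.206 m) = 8.578×10^-5 H.

L ≈ 85.8 μH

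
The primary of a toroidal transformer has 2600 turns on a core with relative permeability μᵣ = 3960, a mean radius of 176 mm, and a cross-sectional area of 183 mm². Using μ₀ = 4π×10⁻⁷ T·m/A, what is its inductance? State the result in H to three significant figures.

For a thin toroid, L = μ₀μᵣN²A/(2πR).
L = (4π×10⁻⁷)(3960)(2600)²(1.830×10^-4) / (2π×0.176 m) = 5.567 H.

L ≈ 5.57 H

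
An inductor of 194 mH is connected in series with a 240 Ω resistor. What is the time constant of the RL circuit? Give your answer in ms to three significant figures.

τ = L/R = (0.194 H)/(240 Ω) = 8.083×10^-4 s.

τ ≈ 0.808 ms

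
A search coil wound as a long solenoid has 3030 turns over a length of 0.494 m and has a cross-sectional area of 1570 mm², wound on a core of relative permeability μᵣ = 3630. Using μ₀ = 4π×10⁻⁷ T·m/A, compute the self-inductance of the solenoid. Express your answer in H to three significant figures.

L ≈ 133 H

A = 1570 mm² = 1.570×10^-3 m².
For a long solenoid, L = μ₀μᵣN²A/ℓ.
L = (4π×10⁻⁷)(3630)(3030)²(1.570×10^-3)/(0.494 m) = 133.1 H.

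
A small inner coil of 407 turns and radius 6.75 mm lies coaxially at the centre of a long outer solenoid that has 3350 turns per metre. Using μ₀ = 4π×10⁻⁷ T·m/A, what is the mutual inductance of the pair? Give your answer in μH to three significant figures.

M ≈ 245 μH

The outer solenoid produces a uniform field B₁ = μ₀n₁I₁ across the inner coil,
so the flux linkage is N₂Φ = N₂B₁A₂ = μ₀n₁N₂A₂·I₁, giving M = μ₀n₁N₂A₂.
A₂ = πr² = π(6.750×10^-3 m)² = 1.431×10^-4 m².
M = (4π×10⁻⁷)(3350)(407)(1.431×10^-4) = 2.452×10^-4 H.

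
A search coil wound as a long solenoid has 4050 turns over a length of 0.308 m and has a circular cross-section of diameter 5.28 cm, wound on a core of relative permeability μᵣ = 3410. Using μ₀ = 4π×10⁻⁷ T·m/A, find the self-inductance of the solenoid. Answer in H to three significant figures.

L ≈ 500 H

A = π(d/2)² = π(2.640×10^-2 m)² = 2.190×10^-3 m².
For a long solenoid, L = μ₀μᵣN²A/ℓ.
L = (4π×10⁻⁷)(3410)(4050)²(2.190×10^-3)/(0.308 m) = 499.7 H.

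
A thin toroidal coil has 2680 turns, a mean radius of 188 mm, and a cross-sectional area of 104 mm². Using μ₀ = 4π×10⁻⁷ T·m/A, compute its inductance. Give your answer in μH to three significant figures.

For a thin toroid, L = μ₀N²A/(2πR).
L = (4π×10⁻⁷)(2680)²(1.040×10^-4) / (2π×0.188 m) = 7.946×10^-4 H.

L ≈ 795 μH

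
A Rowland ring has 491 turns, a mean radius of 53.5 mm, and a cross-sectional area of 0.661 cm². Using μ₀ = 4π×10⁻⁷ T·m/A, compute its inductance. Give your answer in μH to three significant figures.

L ≈ 59.6 μH

For a thin toroid, L = μ₀N²A/(2πR).
L = (4π×10⁻⁷)(491)²(6.610×10^-5) / (2π×5.350×10^-2 m) = 5.957×10^-5 H.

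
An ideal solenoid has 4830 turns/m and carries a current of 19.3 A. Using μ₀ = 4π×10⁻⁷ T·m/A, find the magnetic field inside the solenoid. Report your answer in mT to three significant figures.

B ≈ 117 mT

Inside a long solenoid, B = μ₀nI.
B = (4π×10⁻⁷)(4.830×10^3 m⁻¹)(19.3 A) = 0.1171 T.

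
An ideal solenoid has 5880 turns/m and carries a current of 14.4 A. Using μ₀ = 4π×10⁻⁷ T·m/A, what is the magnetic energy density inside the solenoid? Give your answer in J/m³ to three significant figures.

u ≈ 4500 J/m³

B = μ₀nI = (4π×10⁻⁷)(5.880×10^3)(14.4) = 0.1064 T.
u = B²/(2μ₀) = (0.1064)²/(2×4π×10⁻⁷) = 4.5046×10^3 J/m³.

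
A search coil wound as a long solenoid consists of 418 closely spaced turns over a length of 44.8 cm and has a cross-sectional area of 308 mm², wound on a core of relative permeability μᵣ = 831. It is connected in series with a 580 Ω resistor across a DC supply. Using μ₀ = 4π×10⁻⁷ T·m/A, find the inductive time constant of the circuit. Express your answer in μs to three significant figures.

A = 308 mm² = 3.080×10^-4 m².
L = μ₀μᵣN²A/ℓ = (4π×10⁻⁷)(831)(418)²(3.080×10^-4)/(0.448) = 0.1254 H.
τ = L/R = (0.1254)/(580) = 2.163×10^-4 s.

τ ≈ 216 μs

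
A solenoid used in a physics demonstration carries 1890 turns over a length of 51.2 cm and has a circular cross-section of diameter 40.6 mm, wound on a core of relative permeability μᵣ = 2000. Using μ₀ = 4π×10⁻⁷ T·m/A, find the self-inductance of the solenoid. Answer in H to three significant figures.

A = π(d/2)² = π(2.030×10^-2 m)² = 1.2946×10^-3 m².
For a long solenoid, L = μ₀μᵣN²A/ℓ.
L = (4π×10⁻⁷)(2000)(1890)²(1.2946×10^-3)/(0.512 m) = 22.7 H.

L ≈ 22.7 H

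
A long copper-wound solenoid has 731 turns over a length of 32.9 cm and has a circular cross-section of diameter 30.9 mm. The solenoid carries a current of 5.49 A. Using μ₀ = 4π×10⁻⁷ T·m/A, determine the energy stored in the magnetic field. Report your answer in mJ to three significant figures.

U ≈ 23.1 mJ

A = π(d/2)² = π(1.545×10^-2 m)² = 7.499×10^-4 m².
L = μ₀N²A/ℓ = (4π×10⁻⁷)(731)²(7.499×10^-4)/(0.329) = 1.531×10^-3 H.
U = ½LI² = ½(1.531×10^-3)(5.49)² = 2.307×10^-2 J.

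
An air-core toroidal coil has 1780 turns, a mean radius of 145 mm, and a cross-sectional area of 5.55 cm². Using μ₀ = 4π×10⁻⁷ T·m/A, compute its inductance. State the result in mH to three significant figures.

For a thin toroid, L = μ₀N²A/(2πR).
L = (4π×10⁻⁷)(1780)²(5.550×10^-4) / (2π×0.145 m) = 2.425×10^-3 H.

L ≈ 2.43 mH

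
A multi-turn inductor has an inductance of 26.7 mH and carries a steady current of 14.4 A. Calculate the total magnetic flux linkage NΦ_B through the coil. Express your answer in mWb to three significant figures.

NΦ_B ≈ 384 mWb

From L = NΦ_B/I, the flux linkage is NΦ_B = LI.
NΦ_B = (2.670×10^-2 H)(14.4 A) = 0.38448 Wb.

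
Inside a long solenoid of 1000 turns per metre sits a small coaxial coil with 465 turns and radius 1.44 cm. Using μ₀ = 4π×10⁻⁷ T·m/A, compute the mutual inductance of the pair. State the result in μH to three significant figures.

M ≈ 381 μH

The outer solenoid produces a uniform field B₁ = μ₀n₁I₁ across the inner coil,
so the flux linkage is N₂Φ = N₂B₁A₂ = μ₀n₁N₂A₂·I₁, giving M = μ₀n₁N₂A₂.
A₂ = πr² = π(1.440×10^-2 m)² = 6.514×10^-4 m².
M = (4π×10⁻⁷)(1000)(465)(6.514×10^-4) = 3.807×10^-4 H.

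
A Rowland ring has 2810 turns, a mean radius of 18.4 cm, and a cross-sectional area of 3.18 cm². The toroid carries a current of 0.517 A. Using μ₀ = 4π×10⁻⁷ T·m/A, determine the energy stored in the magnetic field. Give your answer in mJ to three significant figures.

L = μ₀N²A/(2πR) = (4π×10⁻⁷)(2810)²(3.180×10^-4)/(2π×0.184) = 2.729×10^-3 H.
U = ½LI² = ½(2.729×10^-3)(0.517)² = 3.648×10^-4 J.

U ≈ 0.365 mJ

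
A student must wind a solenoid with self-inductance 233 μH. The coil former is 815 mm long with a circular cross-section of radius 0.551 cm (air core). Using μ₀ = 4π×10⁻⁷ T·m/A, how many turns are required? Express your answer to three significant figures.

A = πr² = π(5.510×10^-3 m)² = 9.538×10^-5 m².
From L = μ₀N²A/ℓ, N = √(Lℓ / (μ₀A)).
N = √[(2.330×10^-4)(0.815) / ((4π×10⁻⁷)×9.538×10^-5)] = √(1.584×10^6) ≈ 1258.7.

N ≈ 1260 turns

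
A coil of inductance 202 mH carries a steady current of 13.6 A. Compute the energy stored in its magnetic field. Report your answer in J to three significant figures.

U ≈ 18.7 J

Stored magnetic energy: U = ½LI².
U = ½(0.202 H)(13.6 A)² = 18.68 J.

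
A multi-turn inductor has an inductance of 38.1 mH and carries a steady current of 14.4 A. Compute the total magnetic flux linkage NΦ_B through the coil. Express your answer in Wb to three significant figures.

From L = NΦ_B/I, the flux linkage is NΦ_B = LI.
NΦ_B = (3.810×10^-2 H)(14.4 A) = 0.5486 Wb.

NΦ_B ≈ 0.549 Wb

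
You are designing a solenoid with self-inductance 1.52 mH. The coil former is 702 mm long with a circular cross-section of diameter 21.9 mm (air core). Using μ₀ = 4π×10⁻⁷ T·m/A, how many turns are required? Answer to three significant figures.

A = π(d/2)² = π(1.095×10^-2 m)² = 3.767×10^-4 m².
From L = μ₀N²A/ℓ, N = √(Lℓ / (μ₀A)).
N = √[(1.520×10^-3)(0.702) / ((4π×10⁻⁷)×3.767×10^-4)] = √(2.254×10^6) ≈ 1501.4.

N ≈ 1500 turns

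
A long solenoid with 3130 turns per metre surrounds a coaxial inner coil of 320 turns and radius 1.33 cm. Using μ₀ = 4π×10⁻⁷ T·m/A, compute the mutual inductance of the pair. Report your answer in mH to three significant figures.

The outer solenoid produces a uniform field B₁ = μ₀n₁I₁ across the inner coil,
so the flux linkage is N₂Φ = N₂B₁A₂ = μ₀n₁N₂A₂·I₁, giving M = μ₀n₁N₂A₂.
A₂ = πr² = π(1.330×10^-2 m)² = 5.557×10^-4 m².
M = (4π×10⁻⁷)(3130)(320)(5.557×10^-4) = 6.9945×10^-4 H.

M ≈ 0.699 mH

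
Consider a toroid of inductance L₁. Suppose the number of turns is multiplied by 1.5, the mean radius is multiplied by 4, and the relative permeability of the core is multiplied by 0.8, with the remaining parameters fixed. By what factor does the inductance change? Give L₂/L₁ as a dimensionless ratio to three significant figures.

For a toroid, L ∝ μᵣN²A/R.
L₂/L₁ = (1.5)^2 × (4)^-1 × (0.8) = 0.450.

L₂/L₁ = 0.450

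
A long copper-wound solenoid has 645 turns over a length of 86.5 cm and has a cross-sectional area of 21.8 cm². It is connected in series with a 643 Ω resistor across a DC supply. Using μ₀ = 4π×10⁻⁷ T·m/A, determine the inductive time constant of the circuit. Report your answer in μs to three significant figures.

A = 21.8 cm² = 2.180×10^-3 m².
L = μ₀N²A/ℓ = (4π×10⁻⁷)(645)²(2.180×10^-3)/(0.865) = 1.318×10^-3 H.
τ = L/R = (1.318×10^-3)/(643) = 2.049×10^-6 s.

τ ≈ 2.05 μs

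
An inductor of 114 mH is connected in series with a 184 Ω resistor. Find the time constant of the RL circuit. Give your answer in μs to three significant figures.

τ = L/R = (0.114 H)/(184 Ω) = 6.196×10^-4 s.

τ ≈ 620 μs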